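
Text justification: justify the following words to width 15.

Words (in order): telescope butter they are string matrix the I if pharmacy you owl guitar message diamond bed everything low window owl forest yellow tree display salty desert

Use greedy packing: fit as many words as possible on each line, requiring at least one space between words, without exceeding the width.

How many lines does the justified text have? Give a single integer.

Line 1: ['telescope'] (min_width=9, slack=6)
Line 2: ['butter', 'they', 'are'] (min_width=15, slack=0)
Line 3: ['string', 'matrix'] (min_width=13, slack=2)
Line 4: ['the', 'I', 'if'] (min_width=8, slack=7)
Line 5: ['pharmacy', 'you'] (min_width=12, slack=3)
Line 6: ['owl', 'guitar'] (min_width=10, slack=5)
Line 7: ['message', 'diamond'] (min_width=15, slack=0)
Line 8: ['bed', 'everything'] (min_width=14, slack=1)
Line 9: ['low', 'window', 'owl'] (min_width=14, slack=1)
Line 10: ['forest', 'yellow'] (min_width=13, slack=2)
Line 11: ['tree', 'display'] (min_width=12, slack=3)
Line 12: ['salty', 'desert'] (min_width=12, slack=3)
Total lines: 12

Answer: 12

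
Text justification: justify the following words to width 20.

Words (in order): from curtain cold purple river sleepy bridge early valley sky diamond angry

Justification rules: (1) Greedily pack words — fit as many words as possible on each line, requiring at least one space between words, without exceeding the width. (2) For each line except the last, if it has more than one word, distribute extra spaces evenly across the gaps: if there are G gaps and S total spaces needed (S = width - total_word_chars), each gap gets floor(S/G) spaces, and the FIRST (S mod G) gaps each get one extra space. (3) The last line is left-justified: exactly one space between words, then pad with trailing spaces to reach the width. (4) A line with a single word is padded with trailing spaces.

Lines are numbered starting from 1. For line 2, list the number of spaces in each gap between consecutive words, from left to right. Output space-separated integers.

Line 1: ['from', 'curtain', 'cold'] (min_width=17, slack=3)
Line 2: ['purple', 'river', 'sleepy'] (min_width=19, slack=1)
Line 3: ['bridge', 'early', 'valley'] (min_width=19, slack=1)
Line 4: ['sky', 'diamond', 'angry'] (min_width=17, slack=3)

Answer: 2 1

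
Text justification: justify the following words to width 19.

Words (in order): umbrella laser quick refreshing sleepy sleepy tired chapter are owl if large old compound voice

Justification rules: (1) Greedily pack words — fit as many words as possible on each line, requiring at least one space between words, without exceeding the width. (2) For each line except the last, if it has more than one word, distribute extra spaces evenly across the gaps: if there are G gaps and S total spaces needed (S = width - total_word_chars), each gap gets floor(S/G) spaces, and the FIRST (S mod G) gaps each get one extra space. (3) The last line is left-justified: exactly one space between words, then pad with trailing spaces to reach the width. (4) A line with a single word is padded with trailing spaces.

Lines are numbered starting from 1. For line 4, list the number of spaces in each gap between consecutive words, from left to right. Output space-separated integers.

Line 1: ['umbrella', 'laser'] (min_width=14, slack=5)
Line 2: ['quick', 'refreshing'] (min_width=16, slack=3)
Line 3: ['sleepy', 'sleepy', 'tired'] (min_width=19, slack=0)
Line 4: ['chapter', 'are', 'owl', 'if'] (min_width=18, slack=1)
Line 5: ['large', 'old', 'compound'] (min_width=18, slack=1)
Line 6: ['voice'] (min_width=5, slack=14)

Answer: 2 1 1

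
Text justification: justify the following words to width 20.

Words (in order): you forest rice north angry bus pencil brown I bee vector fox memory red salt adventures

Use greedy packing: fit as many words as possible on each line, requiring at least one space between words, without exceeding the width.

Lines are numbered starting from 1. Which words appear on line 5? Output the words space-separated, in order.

Answer: red salt adventures

Derivation:
Line 1: ['you', 'forest', 'rice'] (min_width=15, slack=5)
Line 2: ['north', 'angry', 'bus'] (min_width=15, slack=5)
Line 3: ['pencil', 'brown', 'I', 'bee'] (min_width=18, slack=2)
Line 4: ['vector', 'fox', 'memory'] (min_width=17, slack=3)
Line 5: ['red', 'salt', 'adventures'] (min_width=19, slack=1)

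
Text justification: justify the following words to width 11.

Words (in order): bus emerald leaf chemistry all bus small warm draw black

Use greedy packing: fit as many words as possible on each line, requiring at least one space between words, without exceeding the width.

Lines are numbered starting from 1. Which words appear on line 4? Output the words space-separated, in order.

Line 1: ['bus', 'emerald'] (min_width=11, slack=0)
Line 2: ['leaf'] (min_width=4, slack=7)
Line 3: ['chemistry'] (min_width=9, slack=2)
Line 4: ['all', 'bus'] (min_width=7, slack=4)
Line 5: ['small', 'warm'] (min_width=10, slack=1)
Line 6: ['draw', 'black'] (min_width=10, slack=1)

Answer: all bus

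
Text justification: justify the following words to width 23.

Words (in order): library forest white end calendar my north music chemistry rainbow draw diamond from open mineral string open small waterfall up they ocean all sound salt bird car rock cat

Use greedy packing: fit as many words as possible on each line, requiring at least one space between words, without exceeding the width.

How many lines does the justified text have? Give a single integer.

Line 1: ['library', 'forest', 'white'] (min_width=20, slack=3)
Line 2: ['end', 'calendar', 'my', 'north'] (min_width=21, slack=2)
Line 3: ['music', 'chemistry', 'rainbow'] (min_width=23, slack=0)
Line 4: ['draw', 'diamond', 'from', 'open'] (min_width=22, slack=1)
Line 5: ['mineral', 'string', 'open'] (min_width=19, slack=4)
Line 6: ['small', 'waterfall', 'up', 'they'] (min_width=23, slack=0)
Line 7: ['ocean', 'all', 'sound', 'salt'] (min_width=20, slack=3)
Line 8: ['bird', 'car', 'rock', 'cat'] (min_width=17, slack=6)
Total lines: 8

Answer: 8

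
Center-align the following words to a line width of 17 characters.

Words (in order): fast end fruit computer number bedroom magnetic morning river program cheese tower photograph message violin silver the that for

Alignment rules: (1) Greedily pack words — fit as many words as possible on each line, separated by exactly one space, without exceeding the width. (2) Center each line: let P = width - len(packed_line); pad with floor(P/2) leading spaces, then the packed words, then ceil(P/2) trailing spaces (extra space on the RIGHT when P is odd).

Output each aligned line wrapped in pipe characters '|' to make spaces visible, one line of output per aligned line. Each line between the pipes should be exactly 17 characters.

Answer: | fast end fruit  |
| computer number |
|bedroom magnetic |
|  morning river  |
| program cheese  |
|tower photograph |
| message violin  |
| silver the that |
|       for       |

Derivation:
Line 1: ['fast', 'end', 'fruit'] (min_width=14, slack=3)
Line 2: ['computer', 'number'] (min_width=15, slack=2)
Line 3: ['bedroom', 'magnetic'] (min_width=16, slack=1)
Line 4: ['morning', 'river'] (min_width=13, slack=4)
Line 5: ['program', 'cheese'] (min_width=14, slack=3)
Line 6: ['tower', 'photograph'] (min_width=16, slack=1)
Line 7: ['message', 'violin'] (min_width=14, slack=3)
Line 8: ['silver', 'the', 'that'] (min_width=15, slack=2)
Line 9: ['for'] (min_width=3, slack=14)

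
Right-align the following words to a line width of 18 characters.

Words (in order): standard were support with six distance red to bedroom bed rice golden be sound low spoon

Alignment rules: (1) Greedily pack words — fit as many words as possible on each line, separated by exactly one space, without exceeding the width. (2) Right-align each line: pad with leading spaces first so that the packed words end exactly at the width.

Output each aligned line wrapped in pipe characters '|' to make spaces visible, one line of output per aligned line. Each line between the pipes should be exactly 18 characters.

Line 1: ['standard', 'were'] (min_width=13, slack=5)
Line 2: ['support', 'with', 'six'] (min_width=16, slack=2)
Line 3: ['distance', 'red', 'to'] (min_width=15, slack=3)
Line 4: ['bedroom', 'bed', 'rice'] (min_width=16, slack=2)
Line 5: ['golden', 'be', 'sound'] (min_width=15, slack=3)
Line 6: ['low', 'spoon'] (min_width=9, slack=9)

Answer: |     standard were|
|  support with six|
|   distance red to|
|  bedroom bed rice|
|   golden be sound|
|         low spoon|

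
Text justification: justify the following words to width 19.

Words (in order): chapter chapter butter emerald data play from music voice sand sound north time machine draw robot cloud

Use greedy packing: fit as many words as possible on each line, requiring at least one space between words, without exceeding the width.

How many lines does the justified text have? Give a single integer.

Line 1: ['chapter', 'chapter'] (min_width=15, slack=4)
Line 2: ['butter', 'emerald', 'data'] (min_width=19, slack=0)
Line 3: ['play', 'from', 'music'] (min_width=15, slack=4)
Line 4: ['voice', 'sand', 'sound'] (min_width=16, slack=3)
Line 5: ['north', 'time', 'machine'] (min_width=18, slack=1)
Line 6: ['draw', 'robot', 'cloud'] (min_width=16, slack=3)
Total lines: 6

Answer: 6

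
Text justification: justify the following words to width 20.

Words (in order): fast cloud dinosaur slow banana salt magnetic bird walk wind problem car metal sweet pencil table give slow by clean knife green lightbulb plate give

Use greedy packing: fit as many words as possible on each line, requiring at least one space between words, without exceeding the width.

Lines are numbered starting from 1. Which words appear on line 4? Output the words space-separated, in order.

Answer: wind problem car

Derivation:
Line 1: ['fast', 'cloud', 'dinosaur'] (min_width=19, slack=1)
Line 2: ['slow', 'banana', 'salt'] (min_width=16, slack=4)
Line 3: ['magnetic', 'bird', 'walk'] (min_width=18, slack=2)
Line 4: ['wind', 'problem', 'car'] (min_width=16, slack=4)
Line 5: ['metal', 'sweet', 'pencil'] (min_width=18, slack=2)
Line 6: ['table', 'give', 'slow', 'by'] (min_width=18, slack=2)
Line 7: ['clean', 'knife', 'green'] (min_width=17, slack=3)
Line 8: ['lightbulb', 'plate', 'give'] (min_width=20, slack=0)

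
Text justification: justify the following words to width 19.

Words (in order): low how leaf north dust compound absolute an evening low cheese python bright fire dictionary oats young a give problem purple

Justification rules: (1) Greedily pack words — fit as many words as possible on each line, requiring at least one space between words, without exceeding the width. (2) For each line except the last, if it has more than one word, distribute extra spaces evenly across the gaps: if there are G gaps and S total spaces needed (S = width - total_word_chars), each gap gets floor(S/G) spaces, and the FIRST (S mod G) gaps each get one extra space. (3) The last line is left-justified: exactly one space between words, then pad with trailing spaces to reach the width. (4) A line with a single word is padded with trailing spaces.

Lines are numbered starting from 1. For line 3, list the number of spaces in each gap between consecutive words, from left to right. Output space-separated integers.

Line 1: ['low', 'how', 'leaf', 'north'] (min_width=18, slack=1)
Line 2: ['dust', 'compound'] (min_width=13, slack=6)
Line 3: ['absolute', 'an', 'evening'] (min_width=19, slack=0)
Line 4: ['low', 'cheese', 'python'] (min_width=17, slack=2)
Line 5: ['bright', 'fire'] (min_width=11, slack=8)
Line 6: ['dictionary', 'oats'] (min_width=15, slack=4)
Line 7: ['young', 'a', 'give'] (min_width=12, slack=7)
Line 8: ['problem', 'purple'] (min_width=14, slack=5)

Answer: 1 1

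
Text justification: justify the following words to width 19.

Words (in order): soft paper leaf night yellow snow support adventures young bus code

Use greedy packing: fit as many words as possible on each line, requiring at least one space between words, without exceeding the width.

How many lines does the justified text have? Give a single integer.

Line 1: ['soft', 'paper', 'leaf'] (min_width=15, slack=4)
Line 2: ['night', 'yellow', 'snow'] (min_width=17, slack=2)
Line 3: ['support', 'adventures'] (min_width=18, slack=1)
Line 4: ['young', 'bus', 'code'] (min_width=14, slack=5)
Total lines: 4

Answer: 4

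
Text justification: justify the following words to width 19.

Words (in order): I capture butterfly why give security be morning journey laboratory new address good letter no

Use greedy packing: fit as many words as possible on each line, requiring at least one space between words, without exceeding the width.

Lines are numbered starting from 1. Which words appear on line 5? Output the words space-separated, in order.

Answer: address good letter

Derivation:
Line 1: ['I', 'capture', 'butterfly'] (min_width=19, slack=0)
Line 2: ['why', 'give', 'security'] (min_width=17, slack=2)
Line 3: ['be', 'morning', 'journey'] (min_width=18, slack=1)
Line 4: ['laboratory', 'new'] (min_width=14, slack=5)
Line 5: ['address', 'good', 'letter'] (min_width=19, slack=0)
Line 6: ['no'] (min_width=2, slack=17)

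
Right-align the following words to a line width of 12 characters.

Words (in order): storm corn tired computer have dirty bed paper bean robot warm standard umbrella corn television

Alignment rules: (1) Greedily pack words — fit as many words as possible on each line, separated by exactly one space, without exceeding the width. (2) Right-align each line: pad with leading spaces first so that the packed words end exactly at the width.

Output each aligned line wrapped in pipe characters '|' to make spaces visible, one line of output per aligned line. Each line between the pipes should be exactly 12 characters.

Answer: |  storm corn|
|       tired|
|    computer|
|  have dirty|
|   bed paper|
|  bean robot|
|        warm|
|    standard|
|    umbrella|
|        corn|
|  television|

Derivation:
Line 1: ['storm', 'corn'] (min_width=10, slack=2)
Line 2: ['tired'] (min_width=5, slack=7)
Line 3: ['computer'] (min_width=8, slack=4)
Line 4: ['have', 'dirty'] (min_width=10, slack=2)
Line 5: ['bed', 'paper'] (min_width=9, slack=3)
Line 6: ['bean', 'robot'] (min_width=10, slack=2)
Line 7: ['warm'] (min_width=4, slack=8)
Line 8: ['standard'] (min_width=8, slack=4)
Line 9: ['umbrella'] (min_width=8, slack=4)
Line 10: ['corn'] (min_width=4, slack=8)
Line 11: ['television'] (min_width=10, slack=2)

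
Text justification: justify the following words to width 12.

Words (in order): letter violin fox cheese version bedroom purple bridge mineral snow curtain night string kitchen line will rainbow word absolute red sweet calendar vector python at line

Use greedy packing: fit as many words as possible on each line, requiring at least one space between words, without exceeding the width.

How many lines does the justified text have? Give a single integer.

Answer: 19

Derivation:
Line 1: ['letter'] (min_width=6, slack=6)
Line 2: ['violin', 'fox'] (min_width=10, slack=2)
Line 3: ['cheese'] (min_width=6, slack=6)
Line 4: ['version'] (min_width=7, slack=5)
Line 5: ['bedroom'] (min_width=7, slack=5)
Line 6: ['purple'] (min_width=6, slack=6)
Line 7: ['bridge'] (min_width=6, slack=6)
Line 8: ['mineral', 'snow'] (min_width=12, slack=0)
Line 9: ['curtain'] (min_width=7, slack=5)
Line 10: ['night', 'string'] (min_width=12, slack=0)
Line 11: ['kitchen', 'line'] (min_width=12, slack=0)
Line 12: ['will', 'rainbow'] (min_width=12, slack=0)
Line 13: ['word'] (min_width=4, slack=8)
Line 14: ['absolute', 'red'] (min_width=12, slack=0)
Line 15: ['sweet'] (min_width=5, slack=7)
Line 16: ['calendar'] (min_width=8, slack=4)
Line 17: ['vector'] (min_width=6, slack=6)
Line 18: ['python', 'at'] (min_width=9, slack=3)
Line 19: ['line'] (min_width=4, slack=8)
Total lines: 19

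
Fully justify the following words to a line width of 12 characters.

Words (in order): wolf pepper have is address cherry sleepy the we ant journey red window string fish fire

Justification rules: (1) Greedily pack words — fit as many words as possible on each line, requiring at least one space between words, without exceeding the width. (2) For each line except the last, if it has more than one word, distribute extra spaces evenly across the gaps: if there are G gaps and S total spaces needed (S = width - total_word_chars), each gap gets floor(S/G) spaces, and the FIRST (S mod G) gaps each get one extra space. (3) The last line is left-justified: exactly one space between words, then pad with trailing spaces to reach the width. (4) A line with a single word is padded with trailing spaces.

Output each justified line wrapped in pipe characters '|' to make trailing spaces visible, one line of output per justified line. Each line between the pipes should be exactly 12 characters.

Answer: |wolf  pepper|
|have      is|
|address     |
|cherry      |
|sleepy   the|
|we       ant|
|journey  red|
|window      |
|string  fish|
|fire        |

Derivation:
Line 1: ['wolf', 'pepper'] (min_width=11, slack=1)
Line 2: ['have', 'is'] (min_width=7, slack=5)
Line 3: ['address'] (min_width=7, slack=5)
Line 4: ['cherry'] (min_width=6, slack=6)
Line 5: ['sleepy', 'the'] (min_width=10, slack=2)
Line 6: ['we', 'ant'] (min_width=6, slack=6)
Line 7: ['journey', 'red'] (min_width=11, slack=1)
Line 8: ['window'] (min_width=6, slack=6)
Line 9: ['string', 'fish'] (min_width=11, slack=1)
Line 10: ['fire'] (min_width=4, slack=8)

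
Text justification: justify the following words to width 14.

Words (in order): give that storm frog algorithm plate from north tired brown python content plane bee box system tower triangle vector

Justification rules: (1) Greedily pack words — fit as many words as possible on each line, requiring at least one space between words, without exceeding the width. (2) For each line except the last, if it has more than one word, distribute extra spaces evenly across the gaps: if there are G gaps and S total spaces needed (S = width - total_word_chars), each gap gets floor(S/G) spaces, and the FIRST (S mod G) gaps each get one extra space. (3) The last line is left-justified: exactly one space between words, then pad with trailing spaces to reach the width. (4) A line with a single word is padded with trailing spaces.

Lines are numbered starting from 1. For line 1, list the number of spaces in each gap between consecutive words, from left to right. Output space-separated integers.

Answer: 6

Derivation:
Line 1: ['give', 'that'] (min_width=9, slack=5)
Line 2: ['storm', 'frog'] (min_width=10, slack=4)
Line 3: ['algorithm'] (min_width=9, slack=5)
Line 4: ['plate', 'from'] (min_width=10, slack=4)
Line 5: ['north', 'tired'] (min_width=11, slack=3)
Line 6: ['brown', 'python'] (min_width=12, slack=2)
Line 7: ['content', 'plane'] (min_width=13, slack=1)
Line 8: ['bee', 'box', 'system'] (min_width=14, slack=0)
Line 9: ['tower', 'triangle'] (min_width=14, slack=0)
Line 10: ['vector'] (min_width=6, slack=8)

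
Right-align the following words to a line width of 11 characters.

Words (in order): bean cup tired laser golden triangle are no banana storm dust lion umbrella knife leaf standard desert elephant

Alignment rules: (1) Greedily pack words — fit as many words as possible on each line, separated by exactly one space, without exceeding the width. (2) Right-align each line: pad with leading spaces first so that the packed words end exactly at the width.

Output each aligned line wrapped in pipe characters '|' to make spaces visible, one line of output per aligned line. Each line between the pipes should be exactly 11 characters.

Answer: |   bean cup|
|tired laser|
|     golden|
|   triangle|
|     are no|
|     banana|
| storm dust|
|       lion|
|   umbrella|
| knife leaf|
|   standard|
|     desert|
|   elephant|

Derivation:
Line 1: ['bean', 'cup'] (min_width=8, slack=3)
Line 2: ['tired', 'laser'] (min_width=11, slack=0)
Line 3: ['golden'] (min_width=6, slack=5)
Line 4: ['triangle'] (min_width=8, slack=3)
Line 5: ['are', 'no'] (min_width=6, slack=5)
Line 6: ['banana'] (min_width=6, slack=5)
Line 7: ['storm', 'dust'] (min_width=10, slack=1)
Line 8: ['lion'] (min_width=4, slack=7)
Line 9: ['umbrella'] (min_width=8, slack=3)
Line 10: ['knife', 'leaf'] (min_width=10, slack=1)
Line 11: ['standard'] (min_width=8, slack=3)
Line 12: ['desert'] (min_width=6, slack=5)
Line 13: ['elephant'] (min_width=8, slack=3)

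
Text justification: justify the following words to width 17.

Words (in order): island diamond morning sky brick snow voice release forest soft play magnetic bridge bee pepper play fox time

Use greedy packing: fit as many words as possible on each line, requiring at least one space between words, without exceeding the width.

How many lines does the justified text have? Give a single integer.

Line 1: ['island', 'diamond'] (min_width=14, slack=3)
Line 2: ['morning', 'sky', 'brick'] (min_width=17, slack=0)
Line 3: ['snow', 'voice'] (min_width=10, slack=7)
Line 4: ['release', 'forest'] (min_width=14, slack=3)
Line 5: ['soft', 'play'] (min_width=9, slack=8)
Line 6: ['magnetic', 'bridge'] (min_width=15, slack=2)
Line 7: ['bee', 'pepper', 'play'] (min_width=15, slack=2)
Line 8: ['fox', 'time'] (min_width=8, slack=9)
Total lines: 8

Answer: 8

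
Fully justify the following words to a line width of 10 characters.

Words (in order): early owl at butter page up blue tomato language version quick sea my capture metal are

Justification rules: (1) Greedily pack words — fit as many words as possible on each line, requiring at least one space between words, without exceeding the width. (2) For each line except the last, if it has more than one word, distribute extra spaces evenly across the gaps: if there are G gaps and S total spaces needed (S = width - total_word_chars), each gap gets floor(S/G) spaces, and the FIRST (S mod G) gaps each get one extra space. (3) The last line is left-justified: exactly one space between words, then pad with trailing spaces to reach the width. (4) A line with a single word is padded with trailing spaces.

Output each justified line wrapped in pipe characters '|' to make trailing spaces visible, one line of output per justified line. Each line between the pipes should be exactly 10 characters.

Line 1: ['early', 'owl'] (min_width=9, slack=1)
Line 2: ['at', 'butter'] (min_width=9, slack=1)
Line 3: ['page', 'up'] (min_width=7, slack=3)
Line 4: ['blue'] (min_width=4, slack=6)
Line 5: ['tomato'] (min_width=6, slack=4)
Line 6: ['language'] (min_width=8, slack=2)
Line 7: ['version'] (min_width=7, slack=3)
Line 8: ['quick', 'sea'] (min_width=9, slack=1)
Line 9: ['my', 'capture'] (min_width=10, slack=0)
Line 10: ['metal', 'are'] (min_width=9, slack=1)

Answer: |early  owl|
|at  butter|
|page    up|
|blue      |
|tomato    |
|language  |
|version   |
|quick  sea|
|my capture|
|metal are |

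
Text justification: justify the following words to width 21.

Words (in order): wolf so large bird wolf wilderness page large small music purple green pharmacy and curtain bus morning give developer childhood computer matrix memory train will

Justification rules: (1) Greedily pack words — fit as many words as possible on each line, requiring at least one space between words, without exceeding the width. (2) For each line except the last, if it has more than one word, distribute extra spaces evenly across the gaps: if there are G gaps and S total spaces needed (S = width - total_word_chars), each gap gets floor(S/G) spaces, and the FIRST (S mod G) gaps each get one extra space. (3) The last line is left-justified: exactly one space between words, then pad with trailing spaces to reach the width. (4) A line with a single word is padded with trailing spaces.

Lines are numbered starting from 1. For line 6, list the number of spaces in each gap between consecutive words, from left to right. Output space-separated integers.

Line 1: ['wolf', 'so', 'large', 'bird'] (min_width=18, slack=3)
Line 2: ['wolf', 'wilderness', 'page'] (min_width=20, slack=1)
Line 3: ['large', 'small', 'music'] (min_width=17, slack=4)
Line 4: ['purple', 'green', 'pharmacy'] (min_width=21, slack=0)
Line 5: ['and', 'curtain', 'bus'] (min_width=15, slack=6)
Line 6: ['morning', 'give'] (min_width=12, slack=9)
Line 7: ['developer', 'childhood'] (min_width=19, slack=2)
Line 8: ['computer', 'matrix'] (min_width=15, slack=6)
Line 9: ['memory', 'train', 'will'] (min_width=17, slack=4)

Answer: 10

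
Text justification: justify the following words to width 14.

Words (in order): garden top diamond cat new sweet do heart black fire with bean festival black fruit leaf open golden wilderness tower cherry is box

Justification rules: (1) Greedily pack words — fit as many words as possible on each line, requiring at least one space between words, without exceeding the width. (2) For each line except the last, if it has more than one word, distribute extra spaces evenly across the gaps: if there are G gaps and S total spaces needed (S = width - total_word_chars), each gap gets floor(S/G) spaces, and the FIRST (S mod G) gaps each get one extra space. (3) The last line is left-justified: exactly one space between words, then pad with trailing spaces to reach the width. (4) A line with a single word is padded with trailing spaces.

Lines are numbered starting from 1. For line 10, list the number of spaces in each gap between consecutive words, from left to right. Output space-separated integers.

Answer: 3

Derivation:
Line 1: ['garden', 'top'] (min_width=10, slack=4)
Line 2: ['diamond', 'cat'] (min_width=11, slack=3)
Line 3: ['new', 'sweet', 'do'] (min_width=12, slack=2)
Line 4: ['heart', 'black'] (min_width=11, slack=3)
Line 5: ['fire', 'with', 'bean'] (min_width=14, slack=0)
Line 6: ['festival', 'black'] (min_width=14, slack=0)
Line 7: ['fruit', 'leaf'] (min_width=10, slack=4)
Line 8: ['open', 'golden'] (min_width=11, slack=3)
Line 9: ['wilderness'] (min_width=10, slack=4)
Line 10: ['tower', 'cherry'] (min_width=12, slack=2)
Line 11: ['is', 'box'] (min_width=6, slack=8)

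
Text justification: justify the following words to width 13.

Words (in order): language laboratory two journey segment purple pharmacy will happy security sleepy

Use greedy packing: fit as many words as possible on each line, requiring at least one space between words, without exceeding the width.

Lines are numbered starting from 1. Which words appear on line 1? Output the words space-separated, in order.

Line 1: ['language'] (min_width=8, slack=5)
Line 2: ['laboratory'] (min_width=10, slack=3)
Line 3: ['two', 'journey'] (min_width=11, slack=2)
Line 4: ['segment'] (min_width=7, slack=6)
Line 5: ['purple'] (min_width=6, slack=7)
Line 6: ['pharmacy', 'will'] (min_width=13, slack=0)
Line 7: ['happy'] (min_width=5, slack=8)
Line 8: ['security'] (min_width=8, slack=5)
Line 9: ['sleepy'] (min_width=6, slack=7)

Answer: language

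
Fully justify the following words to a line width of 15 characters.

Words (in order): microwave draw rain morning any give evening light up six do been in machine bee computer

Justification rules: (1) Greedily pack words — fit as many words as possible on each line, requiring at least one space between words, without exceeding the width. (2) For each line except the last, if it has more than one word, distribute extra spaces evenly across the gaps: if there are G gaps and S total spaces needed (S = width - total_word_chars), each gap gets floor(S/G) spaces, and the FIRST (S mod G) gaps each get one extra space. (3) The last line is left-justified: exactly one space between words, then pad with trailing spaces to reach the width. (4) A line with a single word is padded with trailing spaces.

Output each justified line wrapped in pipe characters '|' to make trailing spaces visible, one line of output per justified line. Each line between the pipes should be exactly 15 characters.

Answer: |microwave  draw|
|rain    morning|
|any        give|
|evening   light|
|up  six do been|
|in  machine bee|
|computer       |

Derivation:
Line 1: ['microwave', 'draw'] (min_width=14, slack=1)
Line 2: ['rain', 'morning'] (min_width=12, slack=3)
Line 3: ['any', 'give'] (min_width=8, slack=7)
Line 4: ['evening', 'light'] (min_width=13, slack=2)
Line 5: ['up', 'six', 'do', 'been'] (min_width=14, slack=1)
Line 6: ['in', 'machine', 'bee'] (min_width=14, slack=1)
Line 7: ['computer'] (min_width=8, slack=7)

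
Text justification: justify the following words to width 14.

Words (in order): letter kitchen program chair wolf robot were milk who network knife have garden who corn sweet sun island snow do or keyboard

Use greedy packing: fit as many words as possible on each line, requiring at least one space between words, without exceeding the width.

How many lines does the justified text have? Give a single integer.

Line 1: ['letter', 'kitchen'] (min_width=14, slack=0)
Line 2: ['program', 'chair'] (min_width=13, slack=1)
Line 3: ['wolf', 'robot'] (min_width=10, slack=4)
Line 4: ['were', 'milk', 'who'] (min_width=13, slack=1)
Line 5: ['network', 'knife'] (min_width=13, slack=1)
Line 6: ['have', 'garden'] (min_width=11, slack=3)
Line 7: ['who', 'corn', 'sweet'] (min_width=14, slack=0)
Line 8: ['sun', 'island'] (min_width=10, slack=4)
Line 9: ['snow', 'do', 'or'] (min_width=10, slack=4)
Line 10: ['keyboard'] (min_width=8, slack=6)
Total lines: 10

Answer: 10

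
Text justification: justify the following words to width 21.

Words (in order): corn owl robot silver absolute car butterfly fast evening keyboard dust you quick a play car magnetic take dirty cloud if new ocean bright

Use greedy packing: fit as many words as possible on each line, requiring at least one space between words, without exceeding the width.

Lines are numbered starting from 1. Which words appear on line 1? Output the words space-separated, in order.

Line 1: ['corn', 'owl', 'robot', 'silver'] (min_width=21, slack=0)
Line 2: ['absolute', 'car'] (min_width=12, slack=9)
Line 3: ['butterfly', 'fast'] (min_width=14, slack=7)
Line 4: ['evening', 'keyboard', 'dust'] (min_width=21, slack=0)
Line 5: ['you', 'quick', 'a', 'play', 'car'] (min_width=20, slack=1)
Line 6: ['magnetic', 'take', 'dirty'] (min_width=19, slack=2)
Line 7: ['cloud', 'if', 'new', 'ocean'] (min_width=18, slack=3)
Line 8: ['bright'] (min_width=6, slack=15)

Answer: corn owl robot silver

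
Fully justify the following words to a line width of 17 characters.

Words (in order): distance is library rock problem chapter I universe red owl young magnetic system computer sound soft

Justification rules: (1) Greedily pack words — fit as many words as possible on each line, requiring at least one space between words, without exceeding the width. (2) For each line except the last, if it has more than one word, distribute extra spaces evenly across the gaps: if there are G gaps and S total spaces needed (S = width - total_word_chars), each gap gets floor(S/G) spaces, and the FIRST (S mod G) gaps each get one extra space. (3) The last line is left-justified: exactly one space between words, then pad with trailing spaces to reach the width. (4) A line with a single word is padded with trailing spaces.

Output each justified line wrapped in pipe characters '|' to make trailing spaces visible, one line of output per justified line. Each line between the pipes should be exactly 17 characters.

Answer: |distance       is|
|library      rock|
|problem chapter I|
|universe  red owl|
|young    magnetic|
|system   computer|
|sound soft       |

Derivation:
Line 1: ['distance', 'is'] (min_width=11, slack=6)
Line 2: ['library', 'rock'] (min_width=12, slack=5)
Line 3: ['problem', 'chapter', 'I'] (min_width=17, slack=0)
Line 4: ['universe', 'red', 'owl'] (min_width=16, slack=1)
Line 5: ['young', 'magnetic'] (min_width=14, slack=3)
Line 6: ['system', 'computer'] (min_width=15, slack=2)
Line 7: ['sound', 'soft'] (min_width=10, slack=7)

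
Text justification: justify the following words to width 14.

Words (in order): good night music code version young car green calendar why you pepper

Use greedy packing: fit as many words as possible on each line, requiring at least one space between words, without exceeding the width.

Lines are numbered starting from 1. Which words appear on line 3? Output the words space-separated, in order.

Line 1: ['good', 'night'] (min_width=10, slack=4)
Line 2: ['music', 'code'] (min_width=10, slack=4)
Line 3: ['version', 'young'] (min_width=13, slack=1)
Line 4: ['car', 'green'] (min_width=9, slack=5)
Line 5: ['calendar', 'why'] (min_width=12, slack=2)
Line 6: ['you', 'pepper'] (min_width=10, slack=4)

Answer: version young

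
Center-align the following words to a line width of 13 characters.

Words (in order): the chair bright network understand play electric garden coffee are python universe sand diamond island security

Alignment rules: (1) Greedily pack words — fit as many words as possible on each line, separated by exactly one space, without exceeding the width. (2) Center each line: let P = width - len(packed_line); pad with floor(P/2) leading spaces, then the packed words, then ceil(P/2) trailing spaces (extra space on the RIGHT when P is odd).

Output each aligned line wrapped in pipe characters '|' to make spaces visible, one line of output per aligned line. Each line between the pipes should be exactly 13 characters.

Answer: |  the chair  |
|   bright    |
|   network   |
| understand  |
|play electric|
|garden coffee|
| are python  |
|universe sand|
|   diamond   |
|   island    |
|  security   |

Derivation:
Line 1: ['the', 'chair'] (min_width=9, slack=4)
Line 2: ['bright'] (min_width=6, slack=7)
Line 3: ['network'] (min_width=7, slack=6)
Line 4: ['understand'] (min_width=10, slack=3)
Line 5: ['play', 'electric'] (min_width=13, slack=0)
Line 6: ['garden', 'coffee'] (min_width=13, slack=0)
Line 7: ['are', 'python'] (min_width=10, slack=3)
Line 8: ['universe', 'sand'] (min_width=13, slack=0)
Line 9: ['diamond'] (min_width=7, slack=6)
Line 10: ['island'] (min_width=6, slack=7)
Line 11: ['security'] (min_width=8, slack=5)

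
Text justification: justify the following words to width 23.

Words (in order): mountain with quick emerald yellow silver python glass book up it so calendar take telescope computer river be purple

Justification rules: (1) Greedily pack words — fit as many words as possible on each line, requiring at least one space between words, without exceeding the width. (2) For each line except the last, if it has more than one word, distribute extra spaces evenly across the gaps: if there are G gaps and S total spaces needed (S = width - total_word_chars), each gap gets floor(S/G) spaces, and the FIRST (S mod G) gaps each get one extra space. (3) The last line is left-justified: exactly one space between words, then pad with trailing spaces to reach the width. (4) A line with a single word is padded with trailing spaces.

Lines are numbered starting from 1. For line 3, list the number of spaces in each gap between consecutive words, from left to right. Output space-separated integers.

Answer: 1 1 1 1

Derivation:
Line 1: ['mountain', 'with', 'quick'] (min_width=19, slack=4)
Line 2: ['emerald', 'yellow', 'silver'] (min_width=21, slack=2)
Line 3: ['python', 'glass', 'book', 'up', 'it'] (min_width=23, slack=0)
Line 4: ['so', 'calendar', 'take'] (min_width=16, slack=7)
Line 5: ['telescope', 'computer'] (min_width=18, slack=5)
Line 6: ['river', 'be', 'purple'] (min_width=15, slack=8)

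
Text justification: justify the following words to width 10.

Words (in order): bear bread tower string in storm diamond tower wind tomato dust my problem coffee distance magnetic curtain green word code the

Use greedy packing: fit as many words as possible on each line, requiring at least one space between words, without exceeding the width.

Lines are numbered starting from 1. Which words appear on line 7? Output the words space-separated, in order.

Line 1: ['bear', 'bread'] (min_width=10, slack=0)
Line 2: ['tower'] (min_width=5, slack=5)
Line 3: ['string', 'in'] (min_width=9, slack=1)
Line 4: ['storm'] (min_width=5, slack=5)
Line 5: ['diamond'] (min_width=7, slack=3)
Line 6: ['tower', 'wind'] (min_width=10, slack=0)
Line 7: ['tomato'] (min_width=6, slack=4)
Line 8: ['dust', 'my'] (min_width=7, slack=3)
Line 9: ['problem'] (min_width=7, slack=3)
Line 10: ['coffee'] (min_width=6, slack=4)
Line 11: ['distance'] (min_width=8, slack=2)
Line 12: ['magnetic'] (min_width=8, slack=2)
Line 13: ['curtain'] (min_width=7, slack=3)
Line 14: ['green', 'word'] (min_width=10, slack=0)
Line 15: ['code', 'the'] (min_width=8, slack=2)

Answer: tomato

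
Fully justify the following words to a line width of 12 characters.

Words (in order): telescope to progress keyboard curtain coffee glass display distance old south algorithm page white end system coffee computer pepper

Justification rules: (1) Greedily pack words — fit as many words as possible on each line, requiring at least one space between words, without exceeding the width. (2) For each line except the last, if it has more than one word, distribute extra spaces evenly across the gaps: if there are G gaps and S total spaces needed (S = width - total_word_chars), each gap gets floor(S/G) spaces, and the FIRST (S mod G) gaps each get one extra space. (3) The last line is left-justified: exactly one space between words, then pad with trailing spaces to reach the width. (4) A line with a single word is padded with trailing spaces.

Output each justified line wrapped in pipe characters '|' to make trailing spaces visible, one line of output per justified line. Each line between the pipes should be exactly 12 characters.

Answer: |telescope to|
|progress    |
|keyboard    |
|curtain     |
|coffee glass|
|display     |
|distance old|
|south       |
|algorithm   |
|page   white|
|end   system|
|coffee      |
|computer    |
|pepper      |

Derivation:
Line 1: ['telescope', 'to'] (min_width=12, slack=0)
Line 2: ['progress'] (min_width=8, slack=4)
Line 3: ['keyboard'] (min_width=8, slack=4)
Line 4: ['curtain'] (min_width=7, slack=5)
Line 5: ['coffee', 'glass'] (min_width=12, slack=0)
Line 6: ['display'] (min_width=7, slack=5)
Line 7: ['distance', 'old'] (min_width=12, slack=0)
Line 8: ['south'] (min_width=5, slack=7)
Line 9: ['algorithm'] (min_width=9, slack=3)
Line 10: ['page', 'white'] (min_width=10, slack=2)
Line 11: ['end', 'system'] (min_width=10, slack=2)
Line 12: ['coffee'] (min_width=6, slack=6)
Line 13: ['computer'] (min_width=8, slack=4)
Line 14: ['pepper'] (min_width=6, slack=6)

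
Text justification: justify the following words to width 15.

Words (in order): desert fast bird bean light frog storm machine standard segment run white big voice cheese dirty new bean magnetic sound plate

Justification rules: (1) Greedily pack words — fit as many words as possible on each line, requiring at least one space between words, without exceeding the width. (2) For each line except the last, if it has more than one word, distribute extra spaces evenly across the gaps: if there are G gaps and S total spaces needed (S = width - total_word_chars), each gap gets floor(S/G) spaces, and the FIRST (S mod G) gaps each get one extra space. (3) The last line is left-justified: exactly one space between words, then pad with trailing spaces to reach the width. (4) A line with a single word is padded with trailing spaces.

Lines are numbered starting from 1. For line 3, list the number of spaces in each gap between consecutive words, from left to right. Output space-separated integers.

Line 1: ['desert', 'fast'] (min_width=11, slack=4)
Line 2: ['bird', 'bean', 'light'] (min_width=15, slack=0)
Line 3: ['frog', 'storm'] (min_width=10, slack=5)
Line 4: ['machine'] (min_width=7, slack=8)
Line 5: ['standard'] (min_width=8, slack=7)
Line 6: ['segment', 'run'] (min_width=11, slack=4)
Line 7: ['white', 'big', 'voice'] (min_width=15, slack=0)
Line 8: ['cheese', 'dirty'] (min_width=12, slack=3)
Line 9: ['new', 'bean'] (min_width=8, slack=7)
Line 10: ['magnetic', 'sound'] (min_width=14, slack=1)
Line 11: ['plate'] (min_width=5, slack=10)

Answer: 6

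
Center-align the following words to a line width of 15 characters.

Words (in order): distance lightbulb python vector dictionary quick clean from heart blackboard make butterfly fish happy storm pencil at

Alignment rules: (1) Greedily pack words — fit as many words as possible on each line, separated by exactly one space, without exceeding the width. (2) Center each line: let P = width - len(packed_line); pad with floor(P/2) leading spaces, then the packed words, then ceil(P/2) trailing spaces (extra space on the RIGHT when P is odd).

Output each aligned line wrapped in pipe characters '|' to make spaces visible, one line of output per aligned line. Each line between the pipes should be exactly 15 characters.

Line 1: ['distance'] (min_width=8, slack=7)
Line 2: ['lightbulb'] (min_width=9, slack=6)
Line 3: ['python', 'vector'] (min_width=13, slack=2)
Line 4: ['dictionary'] (min_width=10, slack=5)
Line 5: ['quick', 'clean'] (min_width=11, slack=4)
Line 6: ['from', 'heart'] (min_width=10, slack=5)
Line 7: ['blackboard', 'make'] (min_width=15, slack=0)
Line 8: ['butterfly', 'fish'] (min_width=14, slack=1)
Line 9: ['happy', 'storm'] (min_width=11, slack=4)
Line 10: ['pencil', 'at'] (min_width=9, slack=6)

Answer: |   distance    |
|   lightbulb   |
| python vector |
|  dictionary   |
|  quick clean  |
|  from heart   |
|blackboard make|
|butterfly fish |
|  happy storm  |
|   pencil at   |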